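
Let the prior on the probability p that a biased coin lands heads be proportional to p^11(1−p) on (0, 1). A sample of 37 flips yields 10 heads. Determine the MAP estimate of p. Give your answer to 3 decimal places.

p̂_MAP = 0.429

The prior density ∝ p^11(1−p)^1 is the kernel of Beta(12, 2).
Data: 10 successes in 37 trials. The binomial likelihood contributes p^10(1−p)^27, so the posterior is Beta(12+10, 2+27) = Beta(22, 29).
For Beta(a, b) with a, b > 1 the mode is (a−1)/(a+b−2) = 21/49 ≈ 0.429.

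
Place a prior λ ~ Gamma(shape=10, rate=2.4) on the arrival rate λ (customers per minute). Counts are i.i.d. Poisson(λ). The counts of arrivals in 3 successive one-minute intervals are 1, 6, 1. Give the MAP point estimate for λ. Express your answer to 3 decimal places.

Σxᵢ = 1+6+1 = 8, with n = 3.
Posterior ∝ λ^9e^(−2.4λ) · λ^8e^(−3λ) = λ^17e^(−5.4λ), i.e. Gamma(shape=18, rate=5.4).
The mode of a Gamma(a, b) with a ≥ 1 (shape–rate) is (a−1)/b = 17/5.4 ≈ 3.148.

λ̂_MAP = 3.148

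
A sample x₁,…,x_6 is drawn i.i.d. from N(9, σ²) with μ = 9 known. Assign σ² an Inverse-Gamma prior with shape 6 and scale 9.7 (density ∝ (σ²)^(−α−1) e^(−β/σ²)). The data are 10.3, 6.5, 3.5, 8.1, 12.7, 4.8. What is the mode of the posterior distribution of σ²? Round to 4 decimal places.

σ̂²_MAP = 4.4865

Sum of squared deviations about the known mean: SS = (10.3−9)² + (6.5−9)² + (3.5−9)² + (8.1−9)² + (12.7−9)² + (4.8−9)² = 70.33.
The Normal likelihood contributes (σ²)^(−n/2) exp(−SS/(2σ²)), so the posterior is Inverse-Gamma(α + n/2, β + SS/2) = Inverse-Gamma(9, 44.865).
The mode of Inverse-Gamma(a, b) is b/(a+1) = 44.865/10 ≈ 4.4865.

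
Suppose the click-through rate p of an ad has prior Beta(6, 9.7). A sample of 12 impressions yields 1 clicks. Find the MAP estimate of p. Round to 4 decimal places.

p̂_MAP = 0.2335

Prior: Beta(6, 9.7).
Data: 1 success in 12 trials. The binomial likelihood contributes p(1−p)^11, so the posterior is Beta(6+1, 9.7+11) = Beta(7, 20.7).
For Beta(a, b) with a, b > 1 the mode is (a−1)/(a+b−2) = 6/25.7 ≈ 0.2335.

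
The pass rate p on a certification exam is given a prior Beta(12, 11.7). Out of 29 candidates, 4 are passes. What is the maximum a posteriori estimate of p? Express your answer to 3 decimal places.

p̂_MAP = 0.296

Prior: Beta(12, 11.7).
Data: 4 successes in 29 trials. The binomial likelihood contributes p^4(1−p)^25, so the posterior is Beta(12+4, 11.7+25) = Beta(16, 36.7).
For Beta(a, b) with a, b > 1 the mode is (a−1)/(a+b−2) = 15/50.7 ≈ 0.296.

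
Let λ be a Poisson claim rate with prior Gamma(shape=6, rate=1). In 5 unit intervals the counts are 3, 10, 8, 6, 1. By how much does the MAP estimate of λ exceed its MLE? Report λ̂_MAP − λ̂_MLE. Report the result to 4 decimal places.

Σxᵢ = 28. Posterior is Gamma(34, 6); MAP = (34−1)/6 = 33/6 ≈ 5.50000.
MLE = x̄ = 28/5 ≈ 5.60000.
Difference = 33/6 − 28/5 = -1/10 ≈ -0.1000.

MAP − MLE = -0.1000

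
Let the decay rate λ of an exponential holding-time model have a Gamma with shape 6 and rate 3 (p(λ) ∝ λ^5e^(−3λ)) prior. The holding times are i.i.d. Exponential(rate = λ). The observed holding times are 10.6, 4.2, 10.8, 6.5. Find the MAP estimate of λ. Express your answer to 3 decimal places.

The Exponential(rate=λ) likelihood is ∝ λ^n e^(−λΣtᵢ). Here n = 4 and Σtᵢ = 10.6 + 4.2 + 10.8 + 6.5 = 32.1.
Posterior ∝ λ^5e^(−3λ) · λ^4e^(−32.1λ) = λ^9e^(−35.1λ), i.e. Gamma(10, 35.1).
Mode = (a−1)/b = 9/35.1 ≈ 0.256.

λ̂_MAP = 0.256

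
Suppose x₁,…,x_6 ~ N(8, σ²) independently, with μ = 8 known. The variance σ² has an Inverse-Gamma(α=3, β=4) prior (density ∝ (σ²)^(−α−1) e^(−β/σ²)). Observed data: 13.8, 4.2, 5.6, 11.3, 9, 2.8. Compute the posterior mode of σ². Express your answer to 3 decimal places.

σ̂²_MAP = 7.198

Sum of squared deviations about the known mean: SS = (13.8−8)² + (4.2−8)² + (5.6−8)² + (11.3−8)² + (9−8)² + (2.8−8)² = 92.77.
The Normal likelihood contributes (σ²)^(−n/2) exp(−SS/(2σ²)), so the posterior is Inverse-Gamma(α + n/2, β + SS/2) = Inverse-Gamma(6, 50.385).
The mode of Inverse-Gamma(a, b) is b/(a+1) = 50.385/7 ≈ 7.198.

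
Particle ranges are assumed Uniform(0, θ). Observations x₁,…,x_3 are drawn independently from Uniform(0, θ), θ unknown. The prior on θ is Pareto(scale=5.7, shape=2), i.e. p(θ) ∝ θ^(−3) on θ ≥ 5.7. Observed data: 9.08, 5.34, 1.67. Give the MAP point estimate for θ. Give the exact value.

The Uniform(0, θ) likelihood is θ^(−n) for θ ≥ max(xᵢ), zero otherwise. Here max(xᵢ) = 9.08.
Posterior ∝ θ^(−3) · θ^(−3) = θ^(−6) on θ ≥ max(5.7, 9.08) = 9.08.
This density is strictly decreasing in θ, so the posterior mode lies at the lower boundary of the support.

θ̂_MAP = 9.08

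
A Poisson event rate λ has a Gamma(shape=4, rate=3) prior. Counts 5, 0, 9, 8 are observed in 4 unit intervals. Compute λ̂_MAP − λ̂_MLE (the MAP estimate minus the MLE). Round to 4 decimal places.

Σxᵢ = 22. Posterior is Gamma(26, 7); MAP = (26−1)/7 = 25/7 ≈ 3.57143.
MLE = x̄ = 22/4 ≈ 5.50000.
Difference = 25/7 − 22/4 = -27/14 ≈ -1.9286.

MAP − MLE = -1.9286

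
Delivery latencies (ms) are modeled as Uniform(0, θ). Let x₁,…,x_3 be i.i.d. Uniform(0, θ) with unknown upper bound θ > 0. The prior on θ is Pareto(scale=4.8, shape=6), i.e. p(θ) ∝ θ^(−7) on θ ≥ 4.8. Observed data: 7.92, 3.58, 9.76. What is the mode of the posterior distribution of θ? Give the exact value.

The Uniform(0, θ) likelihood is θ^(−n) for θ ≥ max(xᵢ), zero otherwise. Here max(xᵢ) = 9.76.
Posterior ∝ θ^(−7) · θ^(−3) = θ^(−10) on θ ≥ max(4.8, 9.76) = 9.76.
This density is strictly decreasing in θ, so the posterior mode lies at the lower boundary of the support.

θ̂_MAP = 9.76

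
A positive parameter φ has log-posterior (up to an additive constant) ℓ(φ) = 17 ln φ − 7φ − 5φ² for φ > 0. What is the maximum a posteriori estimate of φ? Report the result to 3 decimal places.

φ̂_MAP = 1.000

ℓ'(φ) = 17/φ − 7 − 10φ. Setting this to zero and multiplying by φ: 10φ² + 7φ − 17 = 0.
φ = (−7 + √(7² + 4·10·17)) / (2·10) = (−7 + √729) / 20 = (−7 + 27)/20 = 1.
ℓ''(φ) = −17/φ² − 10 < 0, confirming a maximum.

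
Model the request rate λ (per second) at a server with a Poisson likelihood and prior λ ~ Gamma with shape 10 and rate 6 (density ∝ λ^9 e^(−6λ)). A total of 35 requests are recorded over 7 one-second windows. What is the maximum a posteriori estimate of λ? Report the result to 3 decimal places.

Σxᵢ = 35, n = 7.
Posterior ∝ λ^9e^(−6λ) · λ^35e^(−7λ) = λ^44e^(−13λ), i.e. Gamma(shape=45, rate=13).
The mode of a Gamma(a, b) with a ≥ 1 (shape–rate) is (a−1)/b = 44/13 ≈ 3.385.

λ̂_MAP = 3.385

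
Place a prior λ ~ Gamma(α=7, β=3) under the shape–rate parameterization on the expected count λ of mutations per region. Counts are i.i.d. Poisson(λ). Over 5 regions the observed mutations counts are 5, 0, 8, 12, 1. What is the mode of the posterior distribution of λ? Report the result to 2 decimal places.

λ̂_MAP = 4.00

Σxᵢ = 5+0+8+12+1 = 26, with n = 5.
Posterior ∝ λ^6e^(−3λ) · λ^26e^(−5λ) = λ^32e^(−8λ), i.e. Gamma(shape=33, rate=8).
The mode of a Gamma(a, b) with a ≥ 1 (shape–rate) is (a−1)/b = 32/8 ≈ 4.00.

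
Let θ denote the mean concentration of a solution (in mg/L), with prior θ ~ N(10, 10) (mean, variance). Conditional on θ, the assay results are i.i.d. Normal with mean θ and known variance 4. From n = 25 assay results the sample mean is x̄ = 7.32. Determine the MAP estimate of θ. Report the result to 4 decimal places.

n = 25, x̄ = 7.32.
For a Normal prior and Normal likelihood with known variance, the posterior is Normal; its mode equals its mean, the precision-weighted average.
Prior precision 1/σ₀² = 1/10 = 0.1; data precision n/σ² = 25/4 = 6.25.
θ̂ = (0.1·10 + 6.25·7.32) / (0.1 + 6.25) = 46.75/6.35 = 935/127 ≈ 7.3622.

θ̂_MAP = 7.3622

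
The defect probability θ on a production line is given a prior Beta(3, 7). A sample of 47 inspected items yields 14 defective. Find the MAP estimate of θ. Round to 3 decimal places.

θ̂_MAP = 0.291

Prior: Beta(3, 7).
Data: 14 successes in 47 trials. The binomial likelihood contributes θ^14(1−θ)^33, so the posterior is Beta(3+14, 7+33) = Beta(17, 40).
For Beta(a, b) with a, b > 1 the mode is (a−1)/(a+b−2) = 16/55 ≈ 0.291.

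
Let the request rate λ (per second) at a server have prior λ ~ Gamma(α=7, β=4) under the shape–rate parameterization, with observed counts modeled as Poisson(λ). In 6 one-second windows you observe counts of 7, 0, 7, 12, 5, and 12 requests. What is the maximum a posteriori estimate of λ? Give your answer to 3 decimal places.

λ̂_MAP = 4.900

Σxᵢ = 7+0+7+12+5+12 = 43, with n = 6.
Posterior ∝ λ^6e^(−4λ) · λ^43e^(−6λ) = λ^49e^(−10λ), i.e. Gamma(shape=50, rate=10).
The mode of a Gamma(a, b) with a ≥ 1 (shape–rate) is (a−1)/b = 49/10 ≈ 4.900.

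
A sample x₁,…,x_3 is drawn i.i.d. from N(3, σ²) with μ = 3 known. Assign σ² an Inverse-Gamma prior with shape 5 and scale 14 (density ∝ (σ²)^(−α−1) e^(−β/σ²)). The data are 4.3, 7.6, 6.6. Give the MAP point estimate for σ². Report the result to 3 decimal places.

Sum of squared deviations about the known mean: SS = (4.3−3)² + (7.6−3)² + (6.6−3)² = 35.81.
The Normal likelihood contributes (σ²)^(−n/2) exp(−SS/(2σ²)), so the posterior is Inverse-Gamma(α + n/2, β + SS/2) = Inverse-Gamma(6.5, 31.905).
The mode of Inverse-Gamma(a, b) is b/(a+1) = 31.905/7.5 ≈ 4.254.

σ̂²_MAP = 4.254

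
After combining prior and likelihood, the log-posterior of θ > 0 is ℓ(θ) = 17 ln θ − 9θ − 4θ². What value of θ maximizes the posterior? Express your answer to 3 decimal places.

ℓ'(θ) = 17/θ − 9 − 8θ. Setting this to zero and multiplying by θ: 8θ² + 9θ − 17 = 0.
θ = (−9 + √(9² + 4·8·17)) / (2·8) = (−9 + √625) / 16 = (−9 + 25)/16 = 1.
ℓ''(θ) = −17/θ² − 8 < 0, confirming a maximum.

θ̂_MAP = 1.000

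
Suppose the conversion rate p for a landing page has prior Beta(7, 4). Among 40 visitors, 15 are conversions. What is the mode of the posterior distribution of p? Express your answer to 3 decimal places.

p̂_MAP = 0.429

Prior: Beta(7, 4).
Data: 15 successes in 40 trials. The binomial likelihood contributes p^15(1−p)^25, so the posterior is Beta(7+15, 4+25) = Beta(22, 29).
For Beta(a, b) with a, b > 1 the mode is (a−1)/(a+b−2) = 21/49 ≈ 0.429.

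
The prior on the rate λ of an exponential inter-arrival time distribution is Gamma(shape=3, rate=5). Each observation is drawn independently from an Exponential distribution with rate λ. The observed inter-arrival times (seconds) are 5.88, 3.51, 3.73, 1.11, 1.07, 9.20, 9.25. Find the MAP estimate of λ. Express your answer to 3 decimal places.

λ̂_MAP = 0.232

The Exponential(rate=λ) likelihood is ∝ λ^n e^(−λΣtᵢ). Here n = 7 and Σtᵢ = 5.88 + 3.51 + 3.73 + 1.11 + 1.07 + 9.20 + 9.25 = 33.75.
Posterior ∝ λ^2e^(−5λ) · λ^7e^(−33.75λ) = λ^9e^(−38.75λ), i.e. Gamma(10, 38.75).
Mode = (a−1)/b = 9/38.75 ≈ 0.232.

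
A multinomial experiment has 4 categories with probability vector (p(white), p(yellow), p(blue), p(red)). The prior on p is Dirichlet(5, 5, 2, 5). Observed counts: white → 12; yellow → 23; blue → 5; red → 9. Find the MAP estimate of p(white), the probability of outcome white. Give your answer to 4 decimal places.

MAP estimate of p(white) = 0.2581

The posterior is Dirichlet(αᵢ + nᵢ) = Dirichlet(17, 28, 7, 14).
For a Dirichlet(a₁,…,a_K) with all aᵢ > 1, the mode has j-th component (aⱼ − 1)/(Σaᵢ − K).
Here Σaᵢ = 66 and K = 4, so p(white) = (17 − 1)/(66 − 4) = 16/62 ≈ 0.2581.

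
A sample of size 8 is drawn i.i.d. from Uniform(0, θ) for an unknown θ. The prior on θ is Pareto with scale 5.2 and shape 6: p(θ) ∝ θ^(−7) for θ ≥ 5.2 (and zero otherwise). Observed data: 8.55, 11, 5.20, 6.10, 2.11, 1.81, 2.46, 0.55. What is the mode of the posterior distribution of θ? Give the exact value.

The Uniform(0, θ) likelihood is θ^(−n) for θ ≥ max(xᵢ), zero otherwise. Here max(xᵢ) = 11.
Posterior ∝ θ^(−7) · θ^(−8) = θ^(−15) on θ ≥ max(5.2, 11) = 11.
This density is strictly decreasing in θ, so the posterior mode lies at the lower boundary of the support.

θ̂_MAP = 11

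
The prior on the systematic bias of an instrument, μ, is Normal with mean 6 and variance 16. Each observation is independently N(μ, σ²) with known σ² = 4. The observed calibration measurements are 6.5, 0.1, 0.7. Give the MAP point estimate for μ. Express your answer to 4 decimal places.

μ̂_MAP = 2.7077

n = 3; x̄ = (6.5 + 0.1 + 0.7)/3 = 7.3/3 = 73/30 ≈ 2.4333.
For a Normal prior and Normal likelihood with known variance, the posterior is Normal; its mode equals its mean, the precision-weighted average.
Prior precision 1/σ₀² = 1/16 = 0.0625; data precision n/σ² = 3/4 = 0.75.
μ̂ = (0.0625·6 + 0.75·(73/30)) / (0.0625 + 0.75) = 2.2/0.8125 = 176/65 ≈ 2.7077.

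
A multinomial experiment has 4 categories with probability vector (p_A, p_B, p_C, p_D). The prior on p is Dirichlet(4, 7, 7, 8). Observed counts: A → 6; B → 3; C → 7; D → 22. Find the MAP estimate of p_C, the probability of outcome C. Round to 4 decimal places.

The posterior is Dirichlet(αᵢ + nᵢ) = Dirichlet(10, 10, 14, 30).
For a Dirichlet(a₁,…,a_K) with all aᵢ > 1, the mode has j-th component (aⱼ − 1)/(Σaᵢ − K).
Here Σaᵢ = 64 and K = 4, so p_C = (14 − 1)/(64 − 4) = 13/60 ≈ 0.2167.

MAP estimate of p_C = 0.2167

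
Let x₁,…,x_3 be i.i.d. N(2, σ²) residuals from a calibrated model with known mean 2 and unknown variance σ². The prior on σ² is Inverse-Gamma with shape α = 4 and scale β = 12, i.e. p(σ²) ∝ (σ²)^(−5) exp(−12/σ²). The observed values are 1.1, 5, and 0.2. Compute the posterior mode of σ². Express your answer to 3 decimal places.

σ̂²_MAP = 2.850

Sum of squared deviations about the known mean: SS = (1.1−2)² + (5−2)² + (0.2−2)² = 13.05.
The Normal likelihood contributes (σ²)^(−n/2) exp(−SS/(2σ²)), so the posterior is Inverse-Gamma(α + n/2, β + SS/2) = Inverse-Gamma(5.5, 18.525).
The mode of Inverse-Gamma(a, b) is b/(a+1) = 18.525/6.5 ≈ 2.850.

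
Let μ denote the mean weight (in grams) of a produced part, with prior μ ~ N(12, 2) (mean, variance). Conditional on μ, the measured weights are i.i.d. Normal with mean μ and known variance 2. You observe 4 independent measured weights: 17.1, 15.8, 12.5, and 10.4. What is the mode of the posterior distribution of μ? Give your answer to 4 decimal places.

μ̂_MAP = 13.5600

n = 4; x̄ = (17.1 + 15.8 + 12.5 + 10.4)/4 = 55.8/4 = 13.95.
For a Normal prior and Normal likelihood with known variance, the posterior is Normal; its mode equals its mean, the precision-weighted average.
Prior precision 1/σ₀² = 1/2 = 0.5; data precision n/σ² = 4/2 = 2.
μ̂ = (0.5·12 + 2·13.95) / (0.5 + 2) = 33.9/2.5 = 13.5600.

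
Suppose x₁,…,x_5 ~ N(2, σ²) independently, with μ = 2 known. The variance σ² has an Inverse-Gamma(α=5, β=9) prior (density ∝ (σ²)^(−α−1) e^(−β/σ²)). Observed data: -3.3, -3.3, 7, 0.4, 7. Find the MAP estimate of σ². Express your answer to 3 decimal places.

σ̂²_MAP = 7.455

Sum of squared deviations about the known mean: SS = (-3.3−2)² + (-3.3−2)² + (7−2)² + (0.4−2)² + (7−2)² = 108.74.
The Normal likelihood contributes (σ²)^(−n/2) exp(−SS/(2σ²)), so the posterior is Inverse-Gamma(α + n/2, β + SS/2) = Inverse-Gamma(7.5, 63.37).
The mode of Inverse-Gamma(a, b) is b/(a+1) = 63.37/8.5 ≈ 7.455.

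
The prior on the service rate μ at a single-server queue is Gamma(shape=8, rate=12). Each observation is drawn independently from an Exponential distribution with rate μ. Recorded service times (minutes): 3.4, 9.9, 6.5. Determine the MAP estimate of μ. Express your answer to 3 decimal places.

μ̂_MAP = 0.314

The Exponential(rate=μ) likelihood is ∝ μ^n e^(−μΣtᵢ). Here n = 3 and Σtᵢ = 3.4 + 9.9 + 6.5 = 19.8.
Posterior ∝ μ^7e^(−12μ) · μ^3e^(−19.8μ) = μ^10e^(−31.8μ), i.e. Gamma(11, 31.8).
Mode = (a−1)/b = 10/31.8 ≈ 0.314.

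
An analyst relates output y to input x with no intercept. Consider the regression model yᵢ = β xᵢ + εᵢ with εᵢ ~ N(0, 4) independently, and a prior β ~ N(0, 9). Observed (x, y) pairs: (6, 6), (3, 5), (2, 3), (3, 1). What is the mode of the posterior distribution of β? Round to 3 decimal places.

β̂_MAP = 1.027

log p(β | y) = −Σ(yᵢ − βxᵢ)²/(2·4) − β²/(2·9) + const.
Setting the derivative to zero: Σxᵢ(yᵢ − βxᵢ)/4 − β/9 = 0, so β = Σxᵢyᵢ / (Σxᵢ² + σ²/τ²).
Σxᵢyᵢ = 6·6 + 3·5 + 2·3 + 3·1 = 60; Σxᵢ² = 58; σ²/τ² = 4/9.
β̂_MAP = 60 / (58 + 4/9) = 60/(526/9) = 270/263 ≈ 1.027.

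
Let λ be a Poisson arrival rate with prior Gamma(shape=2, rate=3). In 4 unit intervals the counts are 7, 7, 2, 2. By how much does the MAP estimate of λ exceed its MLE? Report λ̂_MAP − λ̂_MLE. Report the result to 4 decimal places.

MAP − MLE = -1.7857

Σxᵢ = 18. Posterior is Gamma(20, 7); MAP = (20−1)/7 = 19/7 ≈ 2.71429.
MLE = x̄ = 18/4 ≈ 4.50000.
Difference = 19/7 − 18/4 = -25/14 ≈ -1.7857.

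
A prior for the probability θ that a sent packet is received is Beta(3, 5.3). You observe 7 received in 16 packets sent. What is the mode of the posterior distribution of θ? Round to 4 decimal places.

θ̂_MAP = 0.4036

Prior: Beta(3, 5.3).
Data: 7 successes in 16 trials. The binomial likelihood contributes θ^7(1−θ)^9, so the posterior is Beta(3+7, 5.3+9) = Beta(10, 14.3).
For Beta(a, b) with a, b > 1 the mode is (a−1)/(a+b−2) = 9/22.3 ≈ 0.4036.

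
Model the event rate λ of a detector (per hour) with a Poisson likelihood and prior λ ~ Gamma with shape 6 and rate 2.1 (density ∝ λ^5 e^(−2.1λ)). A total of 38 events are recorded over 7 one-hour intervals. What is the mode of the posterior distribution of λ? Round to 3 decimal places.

λ̂_MAP = 4.725

Σxᵢ = 38, n = 7.
Posterior ∝ λ^5e^(−2.1λ) · λ^38e^(−7λ) = λ^43e^(−9.1λ), i.e. Gamma(shape=44, rate=9.1).
The mode of a Gamma(a, b) with a ≥ 1 (shape–rate) is (a−1)/b = 43/9.1 ≈ 4.725.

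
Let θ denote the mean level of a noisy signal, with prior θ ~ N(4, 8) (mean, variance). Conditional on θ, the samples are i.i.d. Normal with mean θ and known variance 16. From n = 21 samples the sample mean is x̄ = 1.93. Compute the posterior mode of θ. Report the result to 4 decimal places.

θ̂_MAP = 2.1100

n = 21, x̄ = 1.93.
For a Normal prior and Normal likelihood with known variance, the posterior is Normal; its mode equals its mean, the precision-weighted average.
Prior precision 1/σ₀² = 1/8 = 0.125; data precision n/σ² = 21/16 = 1.3125.
θ̂ = (0.125·4 + 1.3125·1.93) / (0.125 + 1.3125) = 3.033125/1.4375 = 2.1100.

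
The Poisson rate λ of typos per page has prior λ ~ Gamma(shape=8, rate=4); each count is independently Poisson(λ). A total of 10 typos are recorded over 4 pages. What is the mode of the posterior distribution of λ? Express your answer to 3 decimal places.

λ̂_MAP = 2.125

Σxᵢ = 10, n = 4.
Posterior ∝ λ^7e^(−4λ) · λ^10e^(−4λ) = λ^17e^(−8λ), i.e. Gamma(shape=18, rate=8).
The mode of a Gamma(a, b) with a ≥ 1 (shape–rate) is (a−1)/b = 17/8 ≈ 2.125.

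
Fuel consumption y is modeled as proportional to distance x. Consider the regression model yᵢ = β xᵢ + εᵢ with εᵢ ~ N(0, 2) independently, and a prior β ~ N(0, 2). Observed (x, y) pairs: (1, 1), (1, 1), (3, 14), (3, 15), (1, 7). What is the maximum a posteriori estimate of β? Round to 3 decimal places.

β̂_MAP = 4.364

log p(β | y) = −Σ(yᵢ − βxᵢ)²/(2·2) − β²/(2·2) + const.
Setting the derivative to zero: Σxᵢ(yᵢ − βxᵢ)/2 − β/2 = 0, so β = Σxᵢyᵢ / (Σxᵢ² + σ²/τ²).
Σxᵢyᵢ = 1·1 + 1·1 + 3·14 + 3·15 + 1·7 = 96; Σxᵢ² = 21; σ²/τ² = 1.
β̂_MAP = 96 / (21 + 1) = 96/22 ≈ 4.364.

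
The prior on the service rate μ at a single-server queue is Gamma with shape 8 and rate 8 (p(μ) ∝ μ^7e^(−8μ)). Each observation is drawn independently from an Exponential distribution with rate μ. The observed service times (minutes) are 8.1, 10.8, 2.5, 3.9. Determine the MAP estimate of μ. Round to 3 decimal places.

The Exponential(rate=μ) likelihood is ∝ μ^n e^(−μΣtᵢ). Here n = 4 and Σtᵢ = 8.1 + 10.8 + 2.5 + 3.9 = 25.3.
Posterior ∝ μ^7e^(−8μ) · μ^4e^(−25.3μ) = μ^11e^(−33.3μ), i.e. Gamma(12, 33.3).
Mode = (a−1)/b = 11/33.3 ≈ 0.330.

μ̂_MAP = 0.330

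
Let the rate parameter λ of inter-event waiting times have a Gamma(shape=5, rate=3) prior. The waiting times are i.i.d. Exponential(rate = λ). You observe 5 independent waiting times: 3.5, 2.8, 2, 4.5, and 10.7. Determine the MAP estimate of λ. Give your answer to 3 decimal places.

The Exponential(rate=λ) likelihood is ∝ λ^n e^(−λΣtᵢ). Here n = 5 and Σtᵢ = 3.5 + 2.8 + 2 + 4.5 + 10.7 = 23.5.
Posterior ∝ λ^4e^(−3λ) · λ^5e^(−23.5λ) = λ^9e^(−26.5λ), i.e. Gamma(10, 26.5).
Mode = (a−1)/b = 9/26.5 ≈ 0.340.

λ̂_MAP = 0.340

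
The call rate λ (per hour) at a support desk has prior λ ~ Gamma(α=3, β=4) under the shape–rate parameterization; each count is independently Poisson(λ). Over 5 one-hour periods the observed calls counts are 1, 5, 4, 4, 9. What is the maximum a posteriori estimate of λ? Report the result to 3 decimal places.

λ̂_MAP = 2.778

Σxᵢ = 1+5+4+4+9 = 23, with n = 5.
Posterior ∝ λ^2e^(−4λ) · λ^23e^(−5λ) = λ^25e^(−9λ), i.e. Gamma(shape=26, rate=9).
The mode of a Gamma(a, b) with a ≥ 1 (shape–rate) is (a−1)/b = 25/9 ≈ 2.778.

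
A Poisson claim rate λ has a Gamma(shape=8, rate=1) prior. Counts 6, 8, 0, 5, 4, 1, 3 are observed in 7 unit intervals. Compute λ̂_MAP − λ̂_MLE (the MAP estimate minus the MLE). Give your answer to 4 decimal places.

Σxᵢ = 27. Posterior is Gamma(35, 8); MAP = (35−1)/8 = 34/8 ≈ 4.25000.
MLE = x̄ = 27/7 ≈ 3.85714.
Difference = 34/8 − 27/7 = 11/28 ≈ 0.3929.

MAP − MLE = 0.3929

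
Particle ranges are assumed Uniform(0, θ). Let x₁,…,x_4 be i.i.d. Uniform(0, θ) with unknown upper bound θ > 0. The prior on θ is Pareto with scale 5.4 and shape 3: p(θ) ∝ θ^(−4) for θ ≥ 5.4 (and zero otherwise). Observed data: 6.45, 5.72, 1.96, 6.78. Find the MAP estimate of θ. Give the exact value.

The Uniform(0, θ) likelihood is θ^(−n) for θ ≥ max(xᵢ), zero otherwise. Here max(xᵢ) = 6.78.
Posterior ∝ θ^(−4) · θ^(−4) = θ^(−8) on θ ≥ max(5.4, 6.78) = 6.78.
This density is strictly decreasing in θ, so the posterior mode lies at the lower boundary of the support.

θ̂_MAP = 6.78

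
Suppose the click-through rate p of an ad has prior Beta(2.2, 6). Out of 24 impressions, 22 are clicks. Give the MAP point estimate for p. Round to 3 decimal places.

Prior: Beta(2.2, 6).
Data: 22 successes in 24 trials. The binomial likelihood contributes p^22(1−p)^2, so the posterior is Beta(2.2+22, 6+2) = Beta(24.2, 8).
For Beta(a, b) with a, b > 1 the mode is (a−1)/(a+b−2) = 23.2/30.2 ≈ 0.768.

p̂_MAP = 0.768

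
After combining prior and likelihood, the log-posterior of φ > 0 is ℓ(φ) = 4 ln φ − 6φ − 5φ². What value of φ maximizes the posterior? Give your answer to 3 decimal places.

ℓ'(φ) = 4/φ − 6 − 10φ. Setting this to zero and multiplying by φ: 10φ² + 6φ − 4 = 0.
φ = (−6 + √(6² + 4·10·4)) / (2·10) = (−6 + √196) / 20 = (−6 + 14)/20 = 2/5.
ℓ''(φ) = −4/φ² − 10 < 0, confirming a maximum.

φ̂_MAP = 0.400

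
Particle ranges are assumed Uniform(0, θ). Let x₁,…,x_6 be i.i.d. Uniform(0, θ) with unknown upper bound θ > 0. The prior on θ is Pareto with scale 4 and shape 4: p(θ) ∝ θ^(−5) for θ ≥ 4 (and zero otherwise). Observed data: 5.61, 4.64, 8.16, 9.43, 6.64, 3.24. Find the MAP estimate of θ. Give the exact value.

θ̂_MAP = 9.43

The Uniform(0, θ) likelihood is θ^(−n) for θ ≥ max(xᵢ), zero otherwise. Here max(xᵢ) = 9.43.
Posterior ∝ θ^(−5) · θ^(−6) = θ^(−11) on θ ≥ max(4, 9.43) = 9.43.
This density is strictly decreasing in θ, so the posterior mode lies at the lower boundary of the support.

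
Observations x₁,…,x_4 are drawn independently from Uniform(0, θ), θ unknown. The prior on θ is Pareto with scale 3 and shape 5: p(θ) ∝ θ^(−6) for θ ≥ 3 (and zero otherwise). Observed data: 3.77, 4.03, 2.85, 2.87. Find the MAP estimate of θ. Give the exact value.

The Uniform(0, θ) likelihood is θ^(−n) for θ ≥ max(xᵢ), zero otherwise. Here max(xᵢ) = 4.03.
Posterior ∝ θ^(−6) · θ^(−4) = θ^(−10) on θ ≥ max(3, 4.03) = 4.03.
This density is strictly decreasing in θ, so the posterior mode lies at the lower boundary of the support.

θ̂_MAP = 4.03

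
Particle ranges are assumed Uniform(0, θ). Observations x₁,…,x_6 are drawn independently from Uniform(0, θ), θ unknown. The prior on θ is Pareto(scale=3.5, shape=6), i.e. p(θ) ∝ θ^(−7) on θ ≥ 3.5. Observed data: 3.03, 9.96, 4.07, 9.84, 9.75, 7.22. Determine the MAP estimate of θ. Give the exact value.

The Uniform(0, θ) likelihood is θ^(−n) for θ ≥ max(xᵢ), zero otherwise. Here max(xᵢ) = 9.96.
Posterior ∝ θ^(−7) · θ^(−6) = θ^(−13) on θ ≥ max(3.5, 9.96) = 9.96.
This density is strictly decreasing in θ, so the posterior mode lies at the lower boundary of the support.

θ̂_MAP = 9.96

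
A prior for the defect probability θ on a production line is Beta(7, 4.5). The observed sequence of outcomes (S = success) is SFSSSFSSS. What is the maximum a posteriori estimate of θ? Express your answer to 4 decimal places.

Prior: Beta(7, 4.5).
Data: 7 successes in 9 trials (from the sequence). The binomial likelihood contributes θ^7(1−θ)^2, so the posterior is Beta(7+7, 4.5+2) = Beta(14, 6.5).
For Beta(a, b) with a, b > 1 the mode is (a−1)/(a+b−2) = 13/18.5 ≈ 0.7027.

θ̂_MAP = 0.7027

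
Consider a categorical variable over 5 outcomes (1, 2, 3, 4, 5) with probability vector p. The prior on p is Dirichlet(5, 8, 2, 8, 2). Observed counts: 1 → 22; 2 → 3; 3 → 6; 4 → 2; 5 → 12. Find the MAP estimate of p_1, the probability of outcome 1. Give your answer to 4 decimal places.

The posterior is Dirichlet(αᵢ + nᵢ) = Dirichlet(27, 11, 8, 10, 14).
For a Dirichlet(a₁,…,a_K) with all aᵢ > 1, the mode has j-th component (aⱼ − 1)/(Σaᵢ − K).
Here Σaᵢ = 70 and K = 5, so p_1 = (27 − 1)/(70 − 5) = 26/65 ≈ 0.4000.

MAP estimate: 0.4000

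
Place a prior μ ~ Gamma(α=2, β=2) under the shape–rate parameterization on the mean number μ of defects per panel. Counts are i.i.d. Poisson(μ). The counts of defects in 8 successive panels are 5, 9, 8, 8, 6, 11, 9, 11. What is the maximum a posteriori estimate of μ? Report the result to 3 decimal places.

μ̂_MAP = 6.800

Σxᵢ = 5+9+8+8+6+11+9+11 = 67, with n = 8.
Posterior ∝ μe^(−2μ) · μ^67e^(−8μ) = μ^68e^(−10μ), i.e. Gamma(shape=69, rate=10).
The mode of a Gamma(a, b) with a ≥ 1 (shape–rate) is (a−1)/b = 68/10 ≈ 6.800.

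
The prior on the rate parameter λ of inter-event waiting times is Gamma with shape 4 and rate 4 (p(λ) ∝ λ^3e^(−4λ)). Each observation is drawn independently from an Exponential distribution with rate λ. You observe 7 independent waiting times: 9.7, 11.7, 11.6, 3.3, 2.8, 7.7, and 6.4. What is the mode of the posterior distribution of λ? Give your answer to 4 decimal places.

The Exponential(rate=λ) likelihood is ∝ λ^n e^(−λΣtᵢ). Here n = 7 and Σtᵢ = 9.7 + 11.7 + 11.6 + 3.3 + 2.8 + 7.7 + 6.4 = 53.2.
Posterior ∝ λ^3e^(−4λ) · λ^7e^(−53.2λ) = λ^10e^(−57.2λ), i.e. Gamma(11, 57.2).
Mode = (a−1)/b = 10/57.2 ≈ 0.1748.

λ̂_MAP = 0.1748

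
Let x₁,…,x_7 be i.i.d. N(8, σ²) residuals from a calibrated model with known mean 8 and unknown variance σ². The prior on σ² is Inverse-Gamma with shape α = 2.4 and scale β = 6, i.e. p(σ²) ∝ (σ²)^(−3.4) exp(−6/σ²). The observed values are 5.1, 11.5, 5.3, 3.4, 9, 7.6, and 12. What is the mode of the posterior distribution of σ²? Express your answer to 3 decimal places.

Sum of squared deviations about the known mean: SS = (5.1−8)² + (11.5−8)² + (5.3−8)² + (3.4−8)² + (9−8)² + (7.6−8)² + (12−8)² = 66.27.
The Normal likelihood contributes (σ²)^(−n/2) exp(−SS/(2σ²)), so the posterior is Inverse-Gamma(α + n/2, β + SS/2) = Inverse-Gamma(5.9, 39.135).
The mode of Inverse-Gamma(a, b) is b/(a+1) = 39.135/6.9 ≈ 5.672.

σ̂²_MAP = 5.672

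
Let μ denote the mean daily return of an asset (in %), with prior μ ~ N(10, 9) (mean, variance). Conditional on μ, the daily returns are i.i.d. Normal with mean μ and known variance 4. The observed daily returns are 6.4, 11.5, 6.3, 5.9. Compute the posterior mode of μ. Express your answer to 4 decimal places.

n = 4; x̄ = (6.4 + 11.5 + 6.3 + 5.9)/4 = 30.1/4 = 7.525.
For a Normal prior and Normal likelihood with known variance, the posterior is Normal; its mode equals its mean, the precision-weighted average.
Prior precision 1/σ₀² = 1/9; data precision n/σ² = 4/4 = 1.
μ̂ = ((1/9)·10 + 1·7.525) / (1/9 + 1) = (3109/360)/(10/9) = 7.7725.

μ̂_MAP = 7.7725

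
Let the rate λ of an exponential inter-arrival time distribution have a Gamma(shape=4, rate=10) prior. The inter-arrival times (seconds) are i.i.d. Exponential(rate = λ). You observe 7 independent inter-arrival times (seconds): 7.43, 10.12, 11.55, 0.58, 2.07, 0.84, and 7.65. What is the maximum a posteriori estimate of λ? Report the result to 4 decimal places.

The Exponential(rate=λ) likelihood is ∝ λ^n e^(−λΣtᵢ). Here n = 7 and Σtᵢ = 7.43 + 10.12 + 11.55 + 0.58 + 2.07 + 0.84 + 7.65 = 40.24.
Posterior ∝ λ^3e^(−10λ) · λ^7e^(−40.24λ) = λ^10e^(−50.24λ), i.e. Gamma(11, 50.24).
Mode = (a−1)/b = 10/50.24 ≈ 0.1990.

λ̂_MAP = 0.1990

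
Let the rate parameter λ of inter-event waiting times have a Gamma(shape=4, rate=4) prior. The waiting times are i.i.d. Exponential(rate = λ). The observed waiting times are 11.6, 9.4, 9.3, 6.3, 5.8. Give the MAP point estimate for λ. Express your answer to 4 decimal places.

The Exponential(rate=λ) likelihood is ∝ λ^n e^(−λΣtᵢ). Here n = 5 and Σtᵢ = 11.6 + 9.4 + 9.3 + 6.3 + 5.8 = 42.4.
Posterior ∝ λ^3e^(−4λ) · λ^5e^(−42.4λ) = λ^8e^(−46.4λ), i.e. Gamma(9, 46.4).
Mode = (a−1)/b = 8/46.4 ≈ 0.1724.

λ̂_MAP = 0.1724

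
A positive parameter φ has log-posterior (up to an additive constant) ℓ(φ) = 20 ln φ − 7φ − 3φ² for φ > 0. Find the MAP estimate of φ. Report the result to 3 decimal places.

ℓ'(φ) = 20/φ − 7 − 6φ. Setting this to zero and multiplying by φ: 6φ² + 7φ − 20 = 0.
φ = (−7 + √(7² + 4·6·20)) / (2·6) = (−7 + √529) / 12 = (−7 + 23)/12 = 4/3.
ℓ''(φ) = −20/φ² − 6 < 0, confirming a maximum.

φ̂_MAP = 1.333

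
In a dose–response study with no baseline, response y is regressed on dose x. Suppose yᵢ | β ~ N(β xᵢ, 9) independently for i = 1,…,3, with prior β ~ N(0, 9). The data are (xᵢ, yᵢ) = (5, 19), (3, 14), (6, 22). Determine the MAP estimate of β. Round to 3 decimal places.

β̂_MAP = 3.789

log p(β | y) = −Σ(yᵢ − βxᵢ)²/(2·9) − β²/(2·9) + const.
Setting the derivative to zero: Σxᵢ(yᵢ − βxᵢ)/9 − β/9 = 0, so β = Σxᵢyᵢ / (Σxᵢ² + σ²/τ²).
Σxᵢyᵢ = 5·19 + 3·14 + 6·22 = 269; Σxᵢ² = 70; σ²/τ² = 1.
β̂_MAP = 269 / (70 + 1) = 269/71 ≈ 3.789.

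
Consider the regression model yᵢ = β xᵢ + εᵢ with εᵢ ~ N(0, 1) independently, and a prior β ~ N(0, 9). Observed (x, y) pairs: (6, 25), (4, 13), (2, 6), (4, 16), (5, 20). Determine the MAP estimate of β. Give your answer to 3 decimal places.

log p(β | y) = −Σ(yᵢ − βxᵢ)²/(2·1) − β²/(2·9) + const.
Setting the derivative to zero: Σxᵢ(yᵢ − βxᵢ)/1 − β/9 = 0, so β = Σxᵢyᵢ / (Σxᵢ² + σ²/τ²).
Σxᵢyᵢ = 6·25 + 4·13 + 2·6 + 4·16 + 5·20 = 378; Σxᵢ² = 97; σ²/τ² = 1/9.
β̂_MAP = 378 / (97 + 1/9) = 378/(874/9) = 1701/437 ≈ 3.892.

β̂_MAP = 3.892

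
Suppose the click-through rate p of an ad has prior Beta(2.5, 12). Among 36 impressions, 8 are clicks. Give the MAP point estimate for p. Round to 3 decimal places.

p̂_MAP = 0.196

Prior: Beta(2.5, 12).
Data: 8 successes in 36 trials. The binomial likelihood contributes p^8(1−p)^28, so the posterior is Beta(2.5+8, 12+28) = Beta(10.5, 40).
For Beta(a, b) with a, b > 1 the mode is (a−1)/(a+b−2) = 9.5/48.5 ≈ 0.196.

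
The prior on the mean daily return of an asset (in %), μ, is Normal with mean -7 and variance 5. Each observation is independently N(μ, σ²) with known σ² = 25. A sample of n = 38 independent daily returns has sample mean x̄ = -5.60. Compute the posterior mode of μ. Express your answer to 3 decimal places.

μ̂_MAP = -5.763

n = 38, x̄ = -5.60.
For a Normal prior and Normal likelihood with known variance, the posterior is Normal; its mode equals its mean, the precision-weighted average.
Prior precision 1/σ₀² = 1/5 = 0.2; data precision n/σ² = 38/25 = 1.52.
μ̂ = (0.2·(-7) + 1.52·(-5.6)) / (0.2 + 1.52) = (-9.912)/1.72 = -1239/215 ≈ -5.763.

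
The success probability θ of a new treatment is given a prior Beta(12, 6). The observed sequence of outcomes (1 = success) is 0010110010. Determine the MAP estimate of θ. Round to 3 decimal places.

Prior: Beta(12, 6).
Data: 4 successes in 10 trials (from the sequence). The binomial likelihood contributes θ^4(1−θ)^6, so the posterior is Beta(12+4, 6+6) = Beta(16, 12).
For Beta(a, b) with a, b > 1 the mode is (a−1)/(a+b−2) = 15/26 ≈ 0.577.

θ̂_MAP = 0.577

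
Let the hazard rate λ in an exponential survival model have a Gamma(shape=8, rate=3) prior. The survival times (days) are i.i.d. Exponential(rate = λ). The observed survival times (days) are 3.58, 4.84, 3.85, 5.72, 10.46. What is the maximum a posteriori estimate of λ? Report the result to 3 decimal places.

The Exponential(rate=λ) likelihood is ∝ λ^n e^(−λΣtᵢ). Here n = 5 and Σtᵢ = 3.58 + 4.84 + 3.85 + 5.72 + 10.46 = 28.45.
Posterior ∝ λ^7e^(−3λ) · λ^5e^(−28.45λ) = λ^12e^(−31.45λ), i.e. Gamma(13, 31.45).
Mode = (a−1)/b = 12/31.45 ≈ 0.382.

λ̂_MAP = 0.382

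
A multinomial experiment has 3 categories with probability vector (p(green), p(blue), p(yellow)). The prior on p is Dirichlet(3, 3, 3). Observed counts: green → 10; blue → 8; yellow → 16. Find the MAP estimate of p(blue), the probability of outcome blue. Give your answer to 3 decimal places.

The posterior is Dirichlet(αᵢ + nᵢ) = Dirichlet(13, 11, 19).
For a Dirichlet(a₁,…,a_K) with all aᵢ > 1, the mode has j-th component (aⱼ − 1)/(Σaᵢ − K).
Here Σaᵢ = 43 and K = 3, so p(blue) = (11 − 1)/(43 − 3) = 10/40 ≈ 0.250.

MAP estimate of p(blue) = 0.250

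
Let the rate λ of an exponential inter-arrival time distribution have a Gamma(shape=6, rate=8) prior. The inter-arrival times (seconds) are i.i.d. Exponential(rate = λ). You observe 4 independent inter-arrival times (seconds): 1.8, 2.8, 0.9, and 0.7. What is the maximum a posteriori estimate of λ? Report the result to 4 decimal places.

λ̂_MAP = 0.6338

The Exponential(rate=λ) likelihood is ∝ λ^n e^(−λΣtᵢ). Here n = 4 and Σtᵢ = 1.8 + 2.8 + 0.9 + 0.7 = 6.2.
Posterior ∝ λ^5e^(−8λ) · λ^4e^(−6.2λ) = λ^9e^(−14.2λ), i.e. Gamma(10, 14.2).
Mode = (a−1)/b = 9/14.2 ≈ 0.6338.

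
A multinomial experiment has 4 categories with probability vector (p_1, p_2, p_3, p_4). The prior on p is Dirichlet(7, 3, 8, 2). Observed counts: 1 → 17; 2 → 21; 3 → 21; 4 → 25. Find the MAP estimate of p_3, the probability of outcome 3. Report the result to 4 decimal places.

MAP estimate: 0.2800

The posterior is Dirichlet(αᵢ + nᵢ) = Dirichlet(24, 24, 29, 27).
For a Dirichlet(a₁,…,a_K) with all aᵢ > 1, the mode has j-th component (aⱼ − 1)/(Σaᵢ − K).
Here Σaᵢ = 104 and K = 4, so p_3 = (29 − 1)/(104 − 4) = 28/100 ≈ 0.2800.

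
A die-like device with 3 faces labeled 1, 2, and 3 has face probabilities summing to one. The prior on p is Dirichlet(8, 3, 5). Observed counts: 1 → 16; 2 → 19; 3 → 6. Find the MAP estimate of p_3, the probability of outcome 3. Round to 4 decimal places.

MAP estimate: 0.1852

The posterior is Dirichlet(αᵢ + nᵢ) = Dirichlet(24, 22, 11).
For a Dirichlet(a₁,…,a_K) with all aᵢ > 1, the mode has j-th component (aⱼ − 1)/(Σaᵢ − K).
Here Σaᵢ = 57 and K = 3, so p_3 = (11 − 1)/(57 − 3) = 10/54 ≈ 0.1852.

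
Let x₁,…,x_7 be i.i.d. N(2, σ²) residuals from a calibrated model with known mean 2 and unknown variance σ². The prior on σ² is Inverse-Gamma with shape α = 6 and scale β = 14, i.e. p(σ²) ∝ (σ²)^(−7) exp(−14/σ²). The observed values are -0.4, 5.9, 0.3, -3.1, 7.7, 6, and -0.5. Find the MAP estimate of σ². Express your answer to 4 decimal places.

Sum of squared deviations about the known mean: SS = (-0.4−2)² + (5.9−2)² + (0.3−2)² + (-3.1−2)² + (7.7−2)² + (6−2)² + (-0.5−2)² = 104.61.
The Normal likelihood contributes (σ²)^(−n/2) exp(−SS/(2σ²)), so the posterior is Inverse-Gamma(α + n/2, β + SS/2) = Inverse-Gamma(9.5, 66.305).
The mode of Inverse-Gamma(a, b) is b/(a+1) = 66.305/10.5 ≈ 6.3148.

σ̂²_MAP = 6.3148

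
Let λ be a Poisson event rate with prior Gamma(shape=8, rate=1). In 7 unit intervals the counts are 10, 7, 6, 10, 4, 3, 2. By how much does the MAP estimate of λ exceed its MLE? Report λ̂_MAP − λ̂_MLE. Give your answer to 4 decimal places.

Σxᵢ = 42. Posterior is Gamma(50, 8); MAP = (50−1)/8 = 49/8 ≈ 6.12500.
MLE = x̄ = 42/7 ≈ 6.00000.
Difference = 49/8 − 42/7 = 1/8 ≈ 0.1250.

MAP − MLE = 0.1250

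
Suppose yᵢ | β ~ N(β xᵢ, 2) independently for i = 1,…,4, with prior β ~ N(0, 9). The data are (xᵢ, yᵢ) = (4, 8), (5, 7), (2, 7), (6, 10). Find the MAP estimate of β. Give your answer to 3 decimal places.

log p(β | y) = −Σ(yᵢ − βxᵢ)²/(2·2) − β²/(2·9) + const.
Setting the derivative to zero: Σxᵢ(yᵢ − βxᵢ)/2 − β/9 = 0, so β = Σxᵢyᵢ / (Σxᵢ² + σ²/τ²).
Σxᵢyᵢ = 4·8 + 5·7 + 2·7 + 6·10 = 141; Σxᵢ² = 81; σ²/τ² = 2/9.
β̂_MAP = 141 / (81 + 2/9) = 141/(731/9) = 1269/731 ≈ 1.736.

β̂_MAP = 1.736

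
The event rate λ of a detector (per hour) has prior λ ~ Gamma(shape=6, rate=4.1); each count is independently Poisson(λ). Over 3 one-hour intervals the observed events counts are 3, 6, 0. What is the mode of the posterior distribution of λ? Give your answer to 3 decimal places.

λ̂_MAP = 1.972

Σxᵢ = 3+6+0 = 9, with n = 3.
Posterior ∝ λ^5e^(−4.1λ) · λ^9e^(−3λ) = λ^14e^(−7.1λ), i.e. Gamma(shape=15, rate=7.1).
The mode of a Gamma(a, b) with a ≥ 1 (shape–rate) is (a−1)/b = 14/7.1 ≈ 1.972.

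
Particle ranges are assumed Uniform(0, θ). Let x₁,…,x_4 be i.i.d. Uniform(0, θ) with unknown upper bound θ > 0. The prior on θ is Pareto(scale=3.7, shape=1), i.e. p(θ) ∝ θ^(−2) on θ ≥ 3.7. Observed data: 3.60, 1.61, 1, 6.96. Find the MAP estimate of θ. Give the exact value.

The Uniform(0, θ) likelihood is θ^(−n) for θ ≥ max(xᵢ), zero otherwise. Here max(xᵢ) = 6.96.
Posterior ∝ θ^(−2) · θ^(−4) = θ^(−6) on θ ≥ max(3.7, 6.96) = 6.96.
This density is strictly decreasing in θ, so the posterior mode lies at the lower boundary of the support.

θ̂_MAP = 6.96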